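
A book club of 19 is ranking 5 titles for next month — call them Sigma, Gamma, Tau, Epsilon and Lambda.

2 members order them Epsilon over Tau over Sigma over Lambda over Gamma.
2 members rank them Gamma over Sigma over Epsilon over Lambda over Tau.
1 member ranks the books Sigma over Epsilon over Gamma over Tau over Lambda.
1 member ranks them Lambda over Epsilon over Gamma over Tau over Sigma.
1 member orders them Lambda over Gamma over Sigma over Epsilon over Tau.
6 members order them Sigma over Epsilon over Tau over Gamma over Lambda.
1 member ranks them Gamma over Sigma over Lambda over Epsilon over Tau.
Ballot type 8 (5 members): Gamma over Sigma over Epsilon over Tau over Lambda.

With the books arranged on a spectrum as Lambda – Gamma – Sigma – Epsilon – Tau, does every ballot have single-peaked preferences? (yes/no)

no

Axis positions: Lambda=1, Gamma=2, Sigma=3, Epsilon=4, Tau=5.
Ballot type 1: ranking walks positions 4-5-3-1-2; Lambda is ranked above Gamma even though Gamma lies between Lambda and the peak Epsilon on the axis — preferences dip and rise again. Not single-peaked.
Ballot type 2 (peak Gamma at position 2): ranking walks positions 2-3-4-1-5, expanding outward from the peak — single-peaked.
Ballot type 3 (peak Sigma at position 3): ranking walks positions 3-4-2-5-1, expanding outward from the peak — single-peaked.
Ballot type 4: ranking walks positions 1-4-2-5-3; Epsilon is ranked above Gamma even though Gamma lies between Epsilon and the peak Lambda on the axis — preferences dip and rise again. Not single-peaked.
Ballot type 5 (peak Lambda at position 1): ranking walks positions 1-2-3-4-5, expanding outward from the peak — single-peaked.
Ballot type 6 (peak Sigma at position 3): ranking walks positions 3-4-5-2-1, expanding outward from the peak — single-peaked.
Ballot type 7 (peak Gamma at position 2): ranking walks positions 2-3-1-4-5, expanding outward from the peak — single-peaked.
Ballot type 8 (peak Gamma at position 2): ranking walks positions 2-3-4-5-1, expanding outward from the peak — single-peaked.
Ballot type 1 violates single-peakedness, so the profile is not single-peaked on this axis.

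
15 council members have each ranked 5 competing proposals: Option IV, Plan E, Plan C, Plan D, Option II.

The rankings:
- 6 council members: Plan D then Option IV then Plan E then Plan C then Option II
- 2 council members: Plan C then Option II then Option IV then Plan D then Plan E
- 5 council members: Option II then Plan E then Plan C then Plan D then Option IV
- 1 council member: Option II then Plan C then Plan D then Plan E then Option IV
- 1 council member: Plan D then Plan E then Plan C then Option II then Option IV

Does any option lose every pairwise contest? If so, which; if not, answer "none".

Head-to-head results (15 council members):
Option IV vs Plan E: Option IV is ranked higher on 6+2 = 8 ballots, Plan E on 7. Option IV wins 8–7.
Option IV vs Plan C: Option IV preferred on 6 ballots; Plan C wins 9–6.
Option IV vs Plan D: 2 to 13, Plan D.
Option IV vs Option II: Option IV is ranked higher on 6 ballots, Option II on 9. Option II wins 9–6.
Plan E vs Plan C: Plan E wins 12–3.
Plan E vs Plan D: Plan E is ranked higher on 5 ballots, Plan D on 10. Plan D wins 10–5.
Plan E–Option II: Option II 8–7.
Plan C vs Plan D: Plan C is ranked higher on 2+5+1 = 8 ballots, Plan D on 7. Plan C wins 8–7.
Plan C vs Option II: Plan C preferred on 6+2+1 = 9 ballots; Plan C wins 9–6.
Plan D vs Option II: Plan D is ranked higher on 6+1 = 7 ballots, Option II on 8. Option II wins 8–7.
Each option has at least one pairwise win (Option IV beats Plan E; Plan E beats Plan C; Plan C beats Option IV; Plan D beats Option IV; Option II beats Option IV) — no Condorcet loser.

none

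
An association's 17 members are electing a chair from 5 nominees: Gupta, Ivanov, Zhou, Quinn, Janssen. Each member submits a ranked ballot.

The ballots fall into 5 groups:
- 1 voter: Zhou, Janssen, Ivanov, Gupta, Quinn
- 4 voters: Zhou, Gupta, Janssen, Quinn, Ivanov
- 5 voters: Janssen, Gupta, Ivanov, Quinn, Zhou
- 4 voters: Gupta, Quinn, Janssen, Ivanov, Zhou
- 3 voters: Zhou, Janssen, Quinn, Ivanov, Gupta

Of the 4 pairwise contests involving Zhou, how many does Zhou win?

0

Zhou against each rival (17 voters):
Zhou vs Gupta: Zhou preferred on 1+4+3 = 8 ballots; Gupta wins 9–8.
Zhou vs Ivanov: Ivanov, 9–8.
Zhou vs Quinn: Quinn, 9–8.
Zhou vs Janssen: Janssen, 9–8.
Zhou beats no one; loses to Gupta, Ivanov, Quinn, Janssen — 0 pairwise wins.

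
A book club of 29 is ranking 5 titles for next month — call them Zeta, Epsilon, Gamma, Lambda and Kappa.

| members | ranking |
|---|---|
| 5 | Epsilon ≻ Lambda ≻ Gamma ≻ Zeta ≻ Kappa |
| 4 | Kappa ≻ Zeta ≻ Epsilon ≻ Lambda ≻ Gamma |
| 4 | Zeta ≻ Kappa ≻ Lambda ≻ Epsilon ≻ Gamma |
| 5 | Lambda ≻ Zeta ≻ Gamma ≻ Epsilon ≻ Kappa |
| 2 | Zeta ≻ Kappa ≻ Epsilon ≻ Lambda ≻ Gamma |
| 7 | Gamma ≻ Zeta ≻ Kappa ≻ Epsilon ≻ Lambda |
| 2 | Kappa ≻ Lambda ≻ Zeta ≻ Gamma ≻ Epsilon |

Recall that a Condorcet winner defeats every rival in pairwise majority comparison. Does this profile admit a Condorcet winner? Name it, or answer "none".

Check each pair by majority over 29 ballots:
Zeta vs Epsilon: Zeta wins 24–5.
Zeta vs Gamma: Zeta wins 17–12.
Zeta–Lambda: Zeta 17–12.
Zeta vs Kappa: Zeta wins 23–6.
Epsilon vs Gamma: Epsilon wins 15–14.
Epsilon vs Lambda: Epsilon, 18–11.
Epsilon vs Kappa: Epsilon is ranked higher on 5+5 = 10 ballots, Kappa on 19. Kappa wins 19–10.
Gamma vs Lambda: Lambda, 22–7.
Gamma vs Kappa: Gamma, 17–12.
Lambda vs Kappa: 5+5 = 10 for Lambda, 19 for Kappa — Kappa by 19–10.
Zeta defeats every rival head-to-head and is the Condorcet winner.

Zeta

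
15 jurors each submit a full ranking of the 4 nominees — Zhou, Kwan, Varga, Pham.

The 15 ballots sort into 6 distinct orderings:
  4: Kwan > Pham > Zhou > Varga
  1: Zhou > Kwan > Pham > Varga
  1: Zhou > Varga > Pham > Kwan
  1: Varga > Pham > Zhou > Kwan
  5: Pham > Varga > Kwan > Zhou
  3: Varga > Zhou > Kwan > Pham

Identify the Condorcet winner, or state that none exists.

Head-to-head results (15 jurors):
Zhou vs Kwan: Kwan wins 9–6.
Zhou vs Varga: Varga wins 9–6.
Zhou vs Pham: Pham, 10–5.
Kwan vs Varga: Varga, 10–5.
Kwan–Pham: Kwan 8–7.
Varga vs Pham: Pham, 10–5.
Every nominee loses at least once (Zhou loses to Kwan; Kwan loses to Varga; Varga loses to Pham; Pham loses to Kwan). The majority relation contains the cycle Kwan beats Pham beats Varga beats Kwan, so there is no Condorcet winner.

none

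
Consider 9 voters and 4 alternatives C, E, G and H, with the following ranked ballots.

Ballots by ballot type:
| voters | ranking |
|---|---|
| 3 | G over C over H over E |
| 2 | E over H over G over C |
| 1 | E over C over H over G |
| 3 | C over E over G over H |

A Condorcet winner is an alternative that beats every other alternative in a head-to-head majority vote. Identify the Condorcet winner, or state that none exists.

none

Head-to-head results (9 voters):
C vs E: C preferred on 3+3 = 6 ballots; C wins 6–3.
C vs G: C is ranked higher on 1+3 = 4 ballots, G on 5. G wins 5–4.
C vs H: C is ranked higher on 3+1+3 = 7 ballots, H on 2. C wins 7–2.
E vs G: 6 to 3, E.
E vs H: E preferred on 2+1+3 = 6 ballots; E wins 6–3.
G vs H: G is ranked higher on 3+3 = 6 ballots, H on 3. G wins 6–3.
Every alternative loses at least once (C loses to G; E loses to C; G loses to E; H loses to C). The majority relation contains the cycle C → E → G → C, so there is no Condorcet winner.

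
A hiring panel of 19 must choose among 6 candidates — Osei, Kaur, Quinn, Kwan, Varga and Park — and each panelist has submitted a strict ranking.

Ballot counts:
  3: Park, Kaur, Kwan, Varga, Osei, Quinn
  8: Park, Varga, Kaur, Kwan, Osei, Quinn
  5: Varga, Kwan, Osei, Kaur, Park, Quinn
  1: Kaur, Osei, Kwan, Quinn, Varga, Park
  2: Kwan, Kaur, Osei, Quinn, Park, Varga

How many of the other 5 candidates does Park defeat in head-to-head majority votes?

5

Park against each rival (19 committee members):
Park vs Osei: 11 to 8, Park.
Park vs Kaur: Park, 11–8.
Park vs Quinn: Park, 16–3.
Park vs Kwan: 3+8 = 11 for Park, 8 for Kwan — Park by 11–8.
Park vs Varga: Park, 13–6.
Park beats Osei, Kaur, Quinn, Kwan, Varga — 5 pairwise wins.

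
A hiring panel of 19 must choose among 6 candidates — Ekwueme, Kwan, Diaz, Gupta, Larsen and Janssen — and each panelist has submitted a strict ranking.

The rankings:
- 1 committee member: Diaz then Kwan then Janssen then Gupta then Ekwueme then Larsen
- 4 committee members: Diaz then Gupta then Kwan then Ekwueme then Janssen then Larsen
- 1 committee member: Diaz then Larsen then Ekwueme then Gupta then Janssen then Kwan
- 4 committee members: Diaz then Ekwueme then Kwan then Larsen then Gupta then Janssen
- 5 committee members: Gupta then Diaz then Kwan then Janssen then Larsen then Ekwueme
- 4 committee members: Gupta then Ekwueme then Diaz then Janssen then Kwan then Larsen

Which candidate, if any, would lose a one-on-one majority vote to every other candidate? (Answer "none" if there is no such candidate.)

Head-to-head results (19 committee members):
Ekwueme vs Kwan: 9 to 10, Kwan.
Ekwueme vs Diaz: Diaz wins 15–4.
Ekwueme vs Gupta: 1+4 = 5 for Ekwueme, 14 for Gupta — Gupta by 14–5.
Ekwueme–Larsen: Ekwueme 13–6.
Ekwueme vs Janssen: Ekwueme, 13–6.
Kwan–Diaz: Diaz 19–0.
Kwan–Gupta: Gupta 14–5.
Kwan vs Larsen: 1+4+4+5+4 = 18 for Kwan, 1 for Larsen — Kwan by 18–1.
Kwan–Janssen: Kwan 14–5.
Diaz vs Gupta: Diaz wins 10–9.
Diaz–Larsen: Diaz 19–0.
Diaz–Janssen: Diaz 19–0.
Gupta vs Larsen: Gupta is ranked higher on 1+4+5+4 = 14 ballots, Larsen on 5. Gupta wins 14–5.
Gupta vs Janssen: Gupta, 18–1.
Larsen vs Janssen: 1+4 = 5 for Larsen, 14 for Janssen — Janssen by 14–5.
Larsen loses to every other candidate — it is the Condorcet loser.

Larsen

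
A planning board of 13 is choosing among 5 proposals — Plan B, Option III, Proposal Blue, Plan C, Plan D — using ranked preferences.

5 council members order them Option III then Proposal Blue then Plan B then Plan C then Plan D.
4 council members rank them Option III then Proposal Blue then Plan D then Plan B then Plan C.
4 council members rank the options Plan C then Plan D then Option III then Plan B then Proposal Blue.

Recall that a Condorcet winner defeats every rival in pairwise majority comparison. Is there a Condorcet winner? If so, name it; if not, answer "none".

Option III

Pairwise majorities:
Plan B vs Option III: Option III wins 13–0.
Plan B vs Proposal Blue: Proposal Blue wins 9–4.
Plan B vs Plan C: Plan B, 9–4.
Plan B vs Plan D: Plan D wins 8–5.
Option III–Proposal Blue: Option III 13–0.
Option III vs Plan C: Option III, 9–4.
Option III vs Plan D: Option III, 9–4.
Proposal Blue vs Plan C: Proposal Blue, 9–4.
Proposal Blue vs Plan D: Proposal Blue, 9–4.
Plan C vs Plan D: Plan C, 9–4.
Option III wins every pairwise contest, so Option III is the Condorcet winner.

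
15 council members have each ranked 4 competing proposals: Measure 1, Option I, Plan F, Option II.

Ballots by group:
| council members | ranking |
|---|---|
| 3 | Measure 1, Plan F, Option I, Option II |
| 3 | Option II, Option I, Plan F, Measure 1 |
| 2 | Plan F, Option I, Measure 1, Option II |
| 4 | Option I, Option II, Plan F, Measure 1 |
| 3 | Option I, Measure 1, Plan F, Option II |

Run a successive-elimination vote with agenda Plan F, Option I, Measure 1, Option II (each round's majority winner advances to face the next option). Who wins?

Option I

Round 1: Plan F vs Option I — 5–10, Option I advances.
Round 2: Option I vs Measure 1 — 12–3, Option I advances.
Round 3: Option I vs Option II — 12–3, Option I advances.
The agenda winner is Option I.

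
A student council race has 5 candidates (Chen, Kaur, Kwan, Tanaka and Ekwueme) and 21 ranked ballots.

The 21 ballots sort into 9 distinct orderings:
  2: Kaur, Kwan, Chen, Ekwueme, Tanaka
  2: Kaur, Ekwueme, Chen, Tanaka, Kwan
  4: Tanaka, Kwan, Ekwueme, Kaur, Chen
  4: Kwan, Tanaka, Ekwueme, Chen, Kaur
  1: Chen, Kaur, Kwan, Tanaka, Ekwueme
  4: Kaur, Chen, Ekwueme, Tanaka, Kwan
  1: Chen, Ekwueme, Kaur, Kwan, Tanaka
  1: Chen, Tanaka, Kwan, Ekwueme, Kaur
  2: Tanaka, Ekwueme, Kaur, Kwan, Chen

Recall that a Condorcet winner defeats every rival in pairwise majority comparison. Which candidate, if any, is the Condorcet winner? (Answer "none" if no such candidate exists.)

none

Check each pair by majority over 21 ballots:
Chen vs Kaur: Kaur, 14–7.
Chen vs Kwan: Kwan wins 12–9.
Chen–Tanaka: Chen 11–10.
Chen vs Ekwueme: Ekwueme wins 12–9.
Kaur vs Kwan: Kaur wins 12–9.
Kaur vs Tanaka: Tanaka, 11–10.
Kaur vs Ekwueme: Ekwueme, 12–9.
Kwan vs Tanaka: Tanaka, 13–8.
Kwan vs Ekwueme: Kwan wins 12–9.
Tanaka–Ekwueme: Tanaka 12–9.
No candidate is unbeaten: Chen loses to Kaur; Kaur loses to Tanaka; Kwan loses to Kaur; Tanaka loses to Chen; Ekwueme loses to Kwan. In particular Chen beats Tanaka beats Kaur beats Chen is a majority cycle — no Condorcet winner exists.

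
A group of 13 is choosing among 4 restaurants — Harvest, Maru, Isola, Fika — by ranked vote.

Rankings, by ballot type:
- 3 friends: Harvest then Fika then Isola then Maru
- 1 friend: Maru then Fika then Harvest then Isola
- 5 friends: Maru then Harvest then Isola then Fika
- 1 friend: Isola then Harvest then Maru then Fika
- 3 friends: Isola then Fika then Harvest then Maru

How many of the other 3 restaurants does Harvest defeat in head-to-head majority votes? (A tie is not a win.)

Harvest against each rival (13 friends):
Harvest vs Maru: Harvest, 7–6.
Harvest vs Isola: Harvest wins 9–4.
Harvest–Fika: Harvest 9–4.
Harvest beats Maru, Isola, Fika — 3 pairwise wins.

3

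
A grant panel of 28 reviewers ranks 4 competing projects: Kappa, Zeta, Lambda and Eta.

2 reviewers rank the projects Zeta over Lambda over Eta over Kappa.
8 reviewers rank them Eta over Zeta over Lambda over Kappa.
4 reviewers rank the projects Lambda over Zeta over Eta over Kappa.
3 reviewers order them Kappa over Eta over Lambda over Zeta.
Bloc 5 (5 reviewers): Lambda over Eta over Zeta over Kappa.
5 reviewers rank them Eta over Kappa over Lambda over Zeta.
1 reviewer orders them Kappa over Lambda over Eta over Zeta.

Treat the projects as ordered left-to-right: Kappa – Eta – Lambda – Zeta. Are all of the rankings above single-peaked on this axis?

no

Axis positions: Kappa=1, Eta=2, Lambda=3, Zeta=4.
Bloc 1 (peak Zeta at position 4): ranking walks positions 4-3-2-1, expanding outward from the peak — single-peaked.
Bloc 2: ranking walks positions 2-4-3-1; Zeta is ranked above Lambda even though Lambda lies between Zeta and the peak Eta on the axis — preferences dip and rise again. Not single-peaked.
Bloc 3 (peak Lambda at position 3): ranking walks positions 3-4-2-1, expanding outward from the peak — single-peaked.
Bloc 4 (peak Kappa at position 1): ranking walks positions 1-2-3-4, expanding outward from the peak — single-peaked.
Bloc 5 (peak Lambda at position 3): ranking walks positions 3-2-4-1, expanding outward from the peak — single-peaked.
Bloc 6 (peak Eta at position 2): ranking walks positions 2-1-3-4, expanding outward from the peak — single-peaked.
Bloc 7: ranking walks positions 1-3-2-4; Lambda is ranked above Eta even though Eta lies between Lambda and the peak Kappa on the axis — preferences dip and rise again. Not single-peaked.
Bloc 2 violates single-peakedness, so the profile is not single-peaked on this axis.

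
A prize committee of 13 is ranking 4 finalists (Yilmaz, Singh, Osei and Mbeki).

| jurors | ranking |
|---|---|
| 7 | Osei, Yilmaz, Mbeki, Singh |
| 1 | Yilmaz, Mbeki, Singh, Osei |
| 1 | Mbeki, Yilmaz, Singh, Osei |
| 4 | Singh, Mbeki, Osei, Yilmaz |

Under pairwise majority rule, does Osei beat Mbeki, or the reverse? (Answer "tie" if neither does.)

Ballots ranking Osei above Mbeki: 7.
Ballots ranking Mbeki above Osei: 13 − 7 = 6.
Osei wins the head-to-head 7–6.

Osei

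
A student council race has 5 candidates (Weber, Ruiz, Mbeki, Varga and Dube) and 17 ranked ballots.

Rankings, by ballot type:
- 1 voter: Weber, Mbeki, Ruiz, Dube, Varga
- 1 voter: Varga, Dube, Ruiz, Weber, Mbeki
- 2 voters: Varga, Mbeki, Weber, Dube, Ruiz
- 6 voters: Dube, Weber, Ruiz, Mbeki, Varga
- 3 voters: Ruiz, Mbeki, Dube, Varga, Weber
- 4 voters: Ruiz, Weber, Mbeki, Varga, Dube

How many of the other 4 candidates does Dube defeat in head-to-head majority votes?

3

Dube against each rival (17 voters):
Dube vs Weber: Dube is ranked higher on 1+6+3 = 10 ballots, Weber on 7. Dube wins 10–7.
Dube vs Ruiz: 9 to 8, Dube.
Dube vs Mbeki: 7 to 10, Mbeki.
Dube vs Varga: Dube wins 10–7.
Dube beats Weber, Ruiz, Varga; loses to Mbeki — 3 pairwise wins.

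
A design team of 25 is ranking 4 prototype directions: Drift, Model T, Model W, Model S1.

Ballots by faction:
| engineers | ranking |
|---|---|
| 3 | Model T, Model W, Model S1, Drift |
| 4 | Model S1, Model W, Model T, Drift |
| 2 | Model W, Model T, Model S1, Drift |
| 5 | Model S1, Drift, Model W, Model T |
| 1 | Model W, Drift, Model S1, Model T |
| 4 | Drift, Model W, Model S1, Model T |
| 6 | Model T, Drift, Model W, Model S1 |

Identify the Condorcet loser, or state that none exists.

Head-to-head results (25 engineers):
Drift vs Model T: Model T wins 15–10.
Drift vs Model W: Drift is ranked higher on 5+4+6 = 15 ballots, Model W on 10. Drift wins 15–10.
Drift vs Model S1: Model S1, 14–11.
Model T vs Model W: Model T preferred on 3+6 = 9 ballots; Model W wins 16–9.
Model T vs Model S1: Model S1 wins 14–11.
Model W vs Model S1: 16 to 9, Model W.
Each design has at least one pairwise win (Drift beats Model W; Model T beats Drift; Model W beats Model T; Model S1 beats Drift) — no Condorcet loser.

none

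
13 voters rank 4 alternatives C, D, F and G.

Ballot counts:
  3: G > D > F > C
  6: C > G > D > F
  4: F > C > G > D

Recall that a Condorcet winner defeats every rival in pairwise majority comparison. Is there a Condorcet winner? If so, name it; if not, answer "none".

none

Check each pair by majority over 13 ballots:
C vs D: 6+4 = 10 for C, 3 for D — C by 10–3.
C vs F: 6 to 7, F.
C vs G: C is ranked higher on 6+4 = 10 ballots, G on 3. C wins 10–3.
D vs F: D preferred on 3+6 = 9 ballots; D wins 9–4.
D vs G: D preferred on 0 ballots; G wins 13–0.
F vs G: 4 to 9, G.
Each alternative drops at least one matchup (C loses to F; D loses to C; F loses to D; G loses to C); the cycle C → D → F → C rules out a Condorcet winner.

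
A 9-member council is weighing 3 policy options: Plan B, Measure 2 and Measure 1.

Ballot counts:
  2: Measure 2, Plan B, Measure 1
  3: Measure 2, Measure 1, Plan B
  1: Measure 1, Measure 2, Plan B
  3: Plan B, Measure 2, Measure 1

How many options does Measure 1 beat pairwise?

0

Measure 1 against each rival (9 council members):
Measure 1 vs Plan B: Measure 1 preferred on 3+1 = 4 ballots; Plan B wins 5–4.
Measure 1 vs Measure 2: 1 to 8, Measure 2.
Measure 1 beats no one; loses to Plan B, Measure 2 — 0 pairwise wins.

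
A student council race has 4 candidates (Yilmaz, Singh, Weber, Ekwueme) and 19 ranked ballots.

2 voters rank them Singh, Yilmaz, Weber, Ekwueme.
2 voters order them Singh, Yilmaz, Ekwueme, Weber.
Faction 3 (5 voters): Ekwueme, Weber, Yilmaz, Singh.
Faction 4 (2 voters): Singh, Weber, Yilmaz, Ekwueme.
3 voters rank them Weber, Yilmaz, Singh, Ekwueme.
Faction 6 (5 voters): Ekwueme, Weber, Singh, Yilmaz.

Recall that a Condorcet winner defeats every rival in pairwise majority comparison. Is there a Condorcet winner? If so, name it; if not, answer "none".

Check each pair by majority over 19 ballots:
Yilmaz vs Singh: Singh wins 11–8.
Yilmaz vs Weber: Weber wins 15–4.
Yilmaz vs Ekwueme: Ekwueme wins 10–9.
Singh vs Weber: Weber wins 13–6.
Singh–Ekwueme: Ekwueme 10–9.
Weber vs Ekwueme: Ekwueme, 12–7.
Ekwueme wins every pairwise contest, so Ekwueme is the Condorcet winner.

Ekwueme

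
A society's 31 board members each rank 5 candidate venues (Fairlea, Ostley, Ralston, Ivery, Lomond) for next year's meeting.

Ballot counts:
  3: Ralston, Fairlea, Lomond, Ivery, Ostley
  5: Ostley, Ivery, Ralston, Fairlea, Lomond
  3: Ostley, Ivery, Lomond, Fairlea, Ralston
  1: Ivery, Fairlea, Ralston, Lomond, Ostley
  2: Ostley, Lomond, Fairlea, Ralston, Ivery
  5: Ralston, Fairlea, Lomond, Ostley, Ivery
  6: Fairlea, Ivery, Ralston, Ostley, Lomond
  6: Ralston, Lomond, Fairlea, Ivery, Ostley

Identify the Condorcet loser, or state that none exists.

Head-to-head results (31 organisers):
Fairlea–Ostley: Fairlea 21–10.
Fairlea vs Ralston: Fairlea preferred on 3+1+2+6 = 12 ballots; Ralston wins 19–12.
Fairlea vs Ivery: Fairlea is ranked higher on 3+2+5+6+6 = 22 ballots, Ivery on 9. Fairlea wins 22–9.
Fairlea–Lomond: Fairlea 20–11.
Ostley vs Ralston: 5+3+2 = 10 for Ostley, 21 for Ralston — Ralston by 21–10.
Ostley vs Ivery: Ostley preferred on 5+3+2+5 = 15 ballots; Ivery wins 16–15.
Ostley vs Lomond: Ostley wins 16–15.
Ralston vs Ivery: Ralston is ranked higher on 3+2+5+6 = 16 ballots, Ivery on 15. Ralston wins 16–15.
Ralston vs Lomond: Ralston wins 26–5.
Ivery vs Lomond: Ivery is ranked higher on 5+3+1+6 = 15 ballots, Lomond on 16. Lomond wins 16–15.
Every city wins at least one matchup (Fairlea beats Ostley; Ostley beats Lomond; Ralston beats Fairlea; Ivery beats Ostley; Lomond beats Ivery), so there is no Condorcet loser.

none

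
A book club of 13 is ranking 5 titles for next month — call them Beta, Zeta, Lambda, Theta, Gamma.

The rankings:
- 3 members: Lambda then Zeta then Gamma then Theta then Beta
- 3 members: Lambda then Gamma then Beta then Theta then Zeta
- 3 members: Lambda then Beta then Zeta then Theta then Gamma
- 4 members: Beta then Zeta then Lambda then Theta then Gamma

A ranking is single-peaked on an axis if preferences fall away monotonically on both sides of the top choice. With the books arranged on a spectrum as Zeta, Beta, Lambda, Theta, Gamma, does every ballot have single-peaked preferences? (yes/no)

no

Axis positions: Zeta=1, Beta=2, Lambda=3, Theta=4, Gamma=5.
Faction 1: ranking walks positions 3-1-5-4-2; Zeta is ranked above Beta even though Beta lies between Zeta and the peak Lambda on the axis — preferences dip and rise again. Not single-peaked.
Faction 2: ranking walks positions 3-5-2-4-1; Gamma is ranked above Theta even though Theta lies between Gamma and the peak Lambda on the axis — preferences dip and rise again. Not single-peaked.
Faction 3 (peak Lambda at position 3): ranking walks positions 3-2-1-4-5, expanding outward from the peak — single-peaked.
Faction 4 (peak Beta at position 2): ranking walks positions 2-1-3-4-5, expanding outward from the peak — single-peaked.
Faction 1 violates single-peakedness, so the profile is not single-peaked on this axis.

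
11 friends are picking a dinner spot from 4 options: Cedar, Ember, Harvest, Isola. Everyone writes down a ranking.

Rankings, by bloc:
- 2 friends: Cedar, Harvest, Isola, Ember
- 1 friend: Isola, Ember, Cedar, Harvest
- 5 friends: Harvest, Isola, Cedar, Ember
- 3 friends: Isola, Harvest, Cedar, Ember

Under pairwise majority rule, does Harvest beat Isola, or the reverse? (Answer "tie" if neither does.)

Ballots ranking Harvest above Isola: 2 + 5 = 7.
Ballots ranking Isola above Harvest: 11 − 7 = 4.
Harvest wins the head-to-head 7–4.

Harvest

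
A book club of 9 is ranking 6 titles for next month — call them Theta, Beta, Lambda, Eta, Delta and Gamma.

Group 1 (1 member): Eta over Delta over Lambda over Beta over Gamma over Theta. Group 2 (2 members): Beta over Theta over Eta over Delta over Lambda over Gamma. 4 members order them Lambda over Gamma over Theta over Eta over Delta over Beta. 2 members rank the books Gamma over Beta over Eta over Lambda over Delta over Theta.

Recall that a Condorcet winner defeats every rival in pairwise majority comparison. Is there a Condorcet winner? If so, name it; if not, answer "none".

Head-to-head results (9 members):
Theta–Beta: Beta 5–4.
Theta vs Lambda: Lambda, 7–2.
Theta–Eta: Theta 6–3.
Theta vs Delta: Theta wins 6–3.
Theta–Gamma: Gamma 7–2.
Beta vs Lambda: Lambda wins 5–4.
Beta vs Eta: Eta, 5–4.
Beta vs Delta: Delta, 5–4.
Beta–Gamma: Gamma 6–3.
Lambda vs Eta: Eta wins 5–4.
Lambda–Delta: Lambda 6–3.
Lambda vs Gamma: Lambda wins 7–2.
Eta vs Delta: Eta, 9–0.
Eta vs Gamma: Gamma wins 6–3.
Delta vs Gamma: Gamma, 6–3.
No book is unbeaten: Theta loses to Beta; Beta loses to Lambda; Lambda loses to Eta; Eta loses to Theta; Delta loses to Theta; Gamma loses to Lambda. In particular Theta beats Eta beats Beta beats Theta is a majority cycle — no Condorcet winner exists.

none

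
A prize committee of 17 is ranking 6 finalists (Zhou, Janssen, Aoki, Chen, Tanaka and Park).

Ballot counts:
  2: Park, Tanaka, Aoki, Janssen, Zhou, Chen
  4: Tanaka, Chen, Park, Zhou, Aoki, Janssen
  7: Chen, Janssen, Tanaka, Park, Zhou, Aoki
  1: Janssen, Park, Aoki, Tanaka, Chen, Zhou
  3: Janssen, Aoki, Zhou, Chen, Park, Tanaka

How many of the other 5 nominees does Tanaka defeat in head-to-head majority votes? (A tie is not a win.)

3

Tanaka against each rival (17 jurors):
Tanaka vs Zhou: 2+4+7+1 = 14 for Tanaka, 3 for Zhou — Tanaka by 14–3.
Tanaka vs Janssen: Tanaka preferred on 2+4 = 6 ballots; Janssen wins 11–6.
Tanaka–Aoki: Tanaka 13–4.
Tanaka–Chen: Chen 10–7.
Tanaka vs Park: 4+7 = 11 for Tanaka, 6 for Park — Tanaka by 11–6.
Tanaka beats Zhou, Aoki, Park; loses to Janssen, Chen — 3 pairwise wins.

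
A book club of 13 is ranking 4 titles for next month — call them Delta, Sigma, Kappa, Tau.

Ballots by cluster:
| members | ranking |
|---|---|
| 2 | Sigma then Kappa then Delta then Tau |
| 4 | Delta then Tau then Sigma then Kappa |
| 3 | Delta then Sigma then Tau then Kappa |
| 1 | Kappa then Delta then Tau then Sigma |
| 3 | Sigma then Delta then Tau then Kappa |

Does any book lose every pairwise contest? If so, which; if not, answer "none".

Kappa

Pairwise majorities:
Delta vs Sigma: Delta wins 8–5.
Delta vs Kappa: 4+3+3 = 10 for Delta, 3 for Kappa — Delta by 10–3.
Delta vs Tau: 2+4+3+1+3 = 13 for Delta, 0 for Tau — Delta by 13–0.
Sigma vs Kappa: Sigma wins 12–1.
Sigma vs Tau: 2+3+3 = 8 for Sigma, 5 for Tau — Sigma by 8–5.
Kappa vs Tau: Kappa is ranked higher on 2+1 = 3 ballots, Tau on 10. Tau wins 10–3.
Only Kappa has no wins; Kappa is the Condorcet loser.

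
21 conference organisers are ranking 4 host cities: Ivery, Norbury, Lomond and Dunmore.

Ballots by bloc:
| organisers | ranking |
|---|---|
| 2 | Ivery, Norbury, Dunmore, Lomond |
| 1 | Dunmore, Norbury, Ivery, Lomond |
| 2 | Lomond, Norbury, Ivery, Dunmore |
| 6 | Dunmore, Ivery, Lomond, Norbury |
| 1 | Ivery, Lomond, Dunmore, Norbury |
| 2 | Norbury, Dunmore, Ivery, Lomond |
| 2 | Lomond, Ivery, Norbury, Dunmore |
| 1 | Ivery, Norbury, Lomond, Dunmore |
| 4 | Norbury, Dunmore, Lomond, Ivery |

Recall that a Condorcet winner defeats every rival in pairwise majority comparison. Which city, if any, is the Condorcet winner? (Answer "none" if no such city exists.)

none

Pairwise majorities:
Ivery–Norbury: Ivery 12–9.
Ivery vs Lomond: Ivery is ranked higher on 2+1+6+1+2+1 = 13 ballots, Lomond on 8. Ivery wins 13–8.
Ivery vs Dunmore: Dunmore, 13–8.
Norbury vs Lomond: Lomond wins 11–10.
Norbury vs Dunmore: 13 to 8, Norbury.
Lomond vs Dunmore: Lomond preferred on 2+1+2+1 = 6 ballots; Dunmore wins 15–6.
Each city drops at least one matchup (Ivery loses to Dunmore; Norbury loses to Ivery; Lomond loses to Ivery; Dunmore loses to Norbury); the cycle Ivery → Norbury → Dunmore → Ivery rules out a Condorcet winner.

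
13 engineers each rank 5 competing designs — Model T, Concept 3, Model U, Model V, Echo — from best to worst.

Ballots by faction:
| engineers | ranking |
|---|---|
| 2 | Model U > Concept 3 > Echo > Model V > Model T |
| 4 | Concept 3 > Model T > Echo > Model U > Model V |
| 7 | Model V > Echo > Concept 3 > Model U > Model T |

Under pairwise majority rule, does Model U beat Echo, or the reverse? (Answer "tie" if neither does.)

Echo

Ballots ranking Model U above Echo: 2.
Ballots ranking Echo above Model U: 13 − 2 = 11.
Echo wins the head-to-head 11–2.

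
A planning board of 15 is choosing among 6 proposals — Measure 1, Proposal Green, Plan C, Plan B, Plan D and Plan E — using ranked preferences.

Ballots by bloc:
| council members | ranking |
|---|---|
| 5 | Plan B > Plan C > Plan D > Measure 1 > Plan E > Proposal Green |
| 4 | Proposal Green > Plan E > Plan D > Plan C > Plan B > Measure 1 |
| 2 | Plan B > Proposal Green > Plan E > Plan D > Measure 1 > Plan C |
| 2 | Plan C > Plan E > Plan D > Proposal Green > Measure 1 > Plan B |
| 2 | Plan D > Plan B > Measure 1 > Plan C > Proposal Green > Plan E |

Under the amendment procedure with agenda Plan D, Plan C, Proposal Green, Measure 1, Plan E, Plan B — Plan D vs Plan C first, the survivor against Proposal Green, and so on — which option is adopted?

Round 1: Plan D vs Plan C — 8–7, Plan D advances.
Round 2: Plan D vs Proposal Green — 9–6, Plan D advances.
Round 3: Plan D vs Measure 1 — 15–0, Plan D advances.
Round 4: Plan D vs Plan E — 7–8, Plan E advances.
Round 5: Plan E vs Plan B — 6–9, Plan B advances.
The agenda winner is Plan B.

Plan B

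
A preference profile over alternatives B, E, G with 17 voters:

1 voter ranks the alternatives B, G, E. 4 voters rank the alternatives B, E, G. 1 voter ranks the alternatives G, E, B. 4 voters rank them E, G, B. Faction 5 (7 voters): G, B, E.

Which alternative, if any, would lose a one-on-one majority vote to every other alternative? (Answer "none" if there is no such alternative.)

Pairwise majorities:
B vs E: B is ranked higher on 1+4+7 = 12 ballots, E on 5. B wins 12–5.
B vs G: G, 12–5.
E vs G: G wins 9–8.
Only E has no wins; E is the Condorcet loser.

E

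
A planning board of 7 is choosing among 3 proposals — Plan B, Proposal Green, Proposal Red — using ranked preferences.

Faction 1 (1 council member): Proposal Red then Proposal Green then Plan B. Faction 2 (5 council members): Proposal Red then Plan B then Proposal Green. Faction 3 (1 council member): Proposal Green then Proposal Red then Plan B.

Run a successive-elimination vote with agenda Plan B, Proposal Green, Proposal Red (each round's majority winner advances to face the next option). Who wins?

Round 1: Plan B vs Proposal Green — 5–2, Plan B advances.
Round 2: Plan B vs Proposal Red — 0–7, Proposal Red advances.
The agenda winner is Proposal Red.

Proposal Red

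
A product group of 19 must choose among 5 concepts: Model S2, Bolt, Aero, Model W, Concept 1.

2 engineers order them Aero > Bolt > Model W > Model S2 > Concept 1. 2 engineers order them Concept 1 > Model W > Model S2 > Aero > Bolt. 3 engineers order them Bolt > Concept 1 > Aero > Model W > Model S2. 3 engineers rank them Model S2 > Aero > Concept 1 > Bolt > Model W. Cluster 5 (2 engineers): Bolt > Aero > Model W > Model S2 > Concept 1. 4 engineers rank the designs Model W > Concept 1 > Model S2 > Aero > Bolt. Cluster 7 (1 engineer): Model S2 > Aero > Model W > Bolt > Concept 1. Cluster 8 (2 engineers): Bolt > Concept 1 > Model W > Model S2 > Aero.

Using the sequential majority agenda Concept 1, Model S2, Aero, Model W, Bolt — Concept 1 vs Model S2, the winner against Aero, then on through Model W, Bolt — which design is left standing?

Bolt

Round 1: Concept 1 vs Model S2 — 11–8, Concept 1 advances.
Round 2: Concept 1 vs Aero — 11–8, Concept 1 advances.
Round 3: Concept 1 vs Model W — 10–9, Concept 1 advances.
Round 4: Concept 1 vs Bolt — 9–10, Bolt advances.
The agenda winner is Bolt.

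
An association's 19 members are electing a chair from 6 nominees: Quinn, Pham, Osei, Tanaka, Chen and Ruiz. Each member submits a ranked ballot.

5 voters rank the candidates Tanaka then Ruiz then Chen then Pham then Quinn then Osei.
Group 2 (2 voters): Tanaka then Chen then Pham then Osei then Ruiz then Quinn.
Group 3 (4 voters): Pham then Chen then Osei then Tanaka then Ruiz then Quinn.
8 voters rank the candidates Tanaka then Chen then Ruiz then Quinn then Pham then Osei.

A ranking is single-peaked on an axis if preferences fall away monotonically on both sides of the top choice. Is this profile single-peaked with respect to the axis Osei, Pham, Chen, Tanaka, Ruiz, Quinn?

yes

Axis positions: Osei=1, Pham=2, Chen=3, Tanaka=4, Ruiz=5, Quinn=6.
Group 1 (peak Tanaka at position 4): ranking walks positions 4-5-3-2-6-1, expanding outward from the peak — single-peaked.
Group 2 (peak Tanaka at position 4): ranking walks positions 4-3-2-1-5-6, expanding outward from the peak — single-peaked.
Group 3 (peak Pham at position 2): ranking walks positions 2-3-1-4-5-6, expanding outward from the peak — single-peaked.
Group 4 (peak Tanaka at position 4): ranking walks positions 4-3-5-6-2-1, expanding outward from the peak — single-peaked.
Every ranking is single-peaked on this axis.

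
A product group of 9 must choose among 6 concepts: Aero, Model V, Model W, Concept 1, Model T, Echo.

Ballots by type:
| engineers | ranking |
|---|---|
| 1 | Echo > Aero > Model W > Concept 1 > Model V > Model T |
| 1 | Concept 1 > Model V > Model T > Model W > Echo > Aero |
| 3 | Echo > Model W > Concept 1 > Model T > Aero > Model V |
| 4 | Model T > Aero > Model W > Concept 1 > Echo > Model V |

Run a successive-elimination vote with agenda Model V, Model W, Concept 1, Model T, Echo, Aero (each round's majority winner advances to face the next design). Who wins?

Model T

Round 1: Model V vs Model W — 1–8, Model W advances.
Round 2: Model W vs Concept 1 — 8–1, Model W advances.
Round 3: Model W vs Model T — 4–5, Model T advances.
Round 4: Model T vs Echo — 5–4, Model T advances.
Round 5: Model T vs Aero — 8–1, Model T advances.
The agenda winner is Model T.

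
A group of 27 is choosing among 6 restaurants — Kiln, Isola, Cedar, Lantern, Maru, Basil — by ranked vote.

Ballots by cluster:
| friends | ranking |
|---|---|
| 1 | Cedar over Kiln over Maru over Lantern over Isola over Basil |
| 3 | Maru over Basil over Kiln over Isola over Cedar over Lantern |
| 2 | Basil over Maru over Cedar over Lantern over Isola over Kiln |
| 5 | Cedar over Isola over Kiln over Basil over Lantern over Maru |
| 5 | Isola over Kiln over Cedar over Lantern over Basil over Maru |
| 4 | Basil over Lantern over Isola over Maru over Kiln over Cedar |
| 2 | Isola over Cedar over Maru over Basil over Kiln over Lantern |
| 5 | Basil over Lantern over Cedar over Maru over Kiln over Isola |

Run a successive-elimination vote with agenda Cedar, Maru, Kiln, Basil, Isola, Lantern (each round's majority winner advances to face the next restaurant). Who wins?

Basil

Round 1: Cedar vs Maru — 18–9, Cedar advances.
Round 2: Cedar vs Kiln — 15–12, Cedar advances.
Round 3: Cedar vs Basil — 13–14, Basil advances.
Round 4: Basil vs Isola — 14–13, Basil advances.
Round 5: Basil vs Lantern — 21–6, Basil advances.
The agenda winner is Basil.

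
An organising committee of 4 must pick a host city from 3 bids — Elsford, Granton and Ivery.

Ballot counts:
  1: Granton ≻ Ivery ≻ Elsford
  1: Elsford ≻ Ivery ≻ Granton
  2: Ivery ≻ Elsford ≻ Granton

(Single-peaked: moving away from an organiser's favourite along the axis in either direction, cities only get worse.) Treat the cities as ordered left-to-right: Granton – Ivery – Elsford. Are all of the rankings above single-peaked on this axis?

Axis positions: Granton=1, Ivery=2, Elsford=3.
Faction 1 (peak Granton at position 1): ranking walks positions 1-2-3, expanding outward from the peak — single-peaked.
Faction 2 (peak Elsford at position 3): ranking walks positions 3-2-1, expanding outward from the peak — single-peaked.
Faction 3 (peak Ivery at position 2): ranking walks positions 2-3-1, expanding outward from the peak — single-peaked.
Every ranking is single-peaked on this axis.

yes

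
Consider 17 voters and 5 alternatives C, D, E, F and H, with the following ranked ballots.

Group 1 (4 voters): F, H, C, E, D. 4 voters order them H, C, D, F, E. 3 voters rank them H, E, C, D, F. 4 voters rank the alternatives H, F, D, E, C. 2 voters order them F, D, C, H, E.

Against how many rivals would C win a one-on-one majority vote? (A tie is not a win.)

2

C against each rival (17 voters):
C–D: C 11–6.
C vs E: C preferred on 4+4+2 = 10 ballots; C wins 10–7.
C vs F: F wins 10–7.
C vs H: 2 to 15, H.
C beats D, E; loses to F, H — 2 pairwise wins.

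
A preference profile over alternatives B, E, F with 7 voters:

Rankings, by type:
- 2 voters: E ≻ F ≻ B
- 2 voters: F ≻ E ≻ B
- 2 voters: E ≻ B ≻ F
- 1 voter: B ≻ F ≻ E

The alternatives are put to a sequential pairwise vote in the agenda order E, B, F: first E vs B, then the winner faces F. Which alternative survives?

Round 1: E vs B — 6–1, E advances.
Round 2: E vs F — 4–3, E advances.
The agenda winner is E.

E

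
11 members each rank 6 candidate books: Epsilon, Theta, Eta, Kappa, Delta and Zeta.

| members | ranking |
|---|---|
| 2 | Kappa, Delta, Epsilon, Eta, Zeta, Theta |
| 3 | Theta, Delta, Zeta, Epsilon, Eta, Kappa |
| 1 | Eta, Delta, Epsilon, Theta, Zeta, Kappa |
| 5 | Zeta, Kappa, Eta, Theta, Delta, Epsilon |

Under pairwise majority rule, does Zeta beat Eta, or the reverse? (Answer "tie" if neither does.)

Zeta

Ballots ranking Zeta above Eta: 3 + 5 = 8.
Ballots ranking Eta above Zeta: 11 − 8 = 3.
Zeta wins the head-to-head 8–3.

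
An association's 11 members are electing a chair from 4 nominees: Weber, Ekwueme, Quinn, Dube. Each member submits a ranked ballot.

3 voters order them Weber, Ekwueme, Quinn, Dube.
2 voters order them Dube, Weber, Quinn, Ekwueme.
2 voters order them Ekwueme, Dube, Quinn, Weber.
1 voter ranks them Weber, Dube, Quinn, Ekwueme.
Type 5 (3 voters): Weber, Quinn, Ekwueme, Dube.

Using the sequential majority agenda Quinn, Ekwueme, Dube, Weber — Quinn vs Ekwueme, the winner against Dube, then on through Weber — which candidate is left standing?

Round 1: Quinn vs Ekwueme — 6–5, Quinn advances.
Round 2: Quinn vs Dube — 6–5, Quinn advances.
Round 3: Quinn vs Weber — 2–9, Weber advances.
Weber survives the agenda.

Weber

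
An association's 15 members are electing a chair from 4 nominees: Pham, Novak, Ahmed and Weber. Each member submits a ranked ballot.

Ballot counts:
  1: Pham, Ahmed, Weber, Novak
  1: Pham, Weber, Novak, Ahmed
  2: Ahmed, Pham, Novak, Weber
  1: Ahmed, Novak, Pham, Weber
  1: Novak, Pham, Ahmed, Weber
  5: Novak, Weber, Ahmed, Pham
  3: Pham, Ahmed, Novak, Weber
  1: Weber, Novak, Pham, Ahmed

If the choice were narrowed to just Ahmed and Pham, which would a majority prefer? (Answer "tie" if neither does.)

Ahmed

Ballots ranking Ahmed above Pham: 2 + 1 + 5 = 8.
Ballots ranking Pham above Ahmed: 15 − 8 = 7.
Ahmed wins the head-to-head 8–7.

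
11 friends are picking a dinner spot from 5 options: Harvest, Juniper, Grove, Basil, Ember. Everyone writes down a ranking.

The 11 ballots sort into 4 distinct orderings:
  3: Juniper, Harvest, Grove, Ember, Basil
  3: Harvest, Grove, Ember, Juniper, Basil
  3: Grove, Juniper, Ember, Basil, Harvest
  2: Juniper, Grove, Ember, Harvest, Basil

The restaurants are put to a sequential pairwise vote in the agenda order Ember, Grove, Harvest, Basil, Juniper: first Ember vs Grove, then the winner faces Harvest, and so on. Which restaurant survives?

Round 1: Ember vs Grove — 0–11, Grove advances.
Round 2: Grove vs Harvest — 5–6, Harvest advances.
Round 3: Harvest vs Basil — 8–3, Harvest advances.
Round 4: Harvest vs Juniper — 3–8, Juniper advances.
Juniper survives the agenda.

Juniper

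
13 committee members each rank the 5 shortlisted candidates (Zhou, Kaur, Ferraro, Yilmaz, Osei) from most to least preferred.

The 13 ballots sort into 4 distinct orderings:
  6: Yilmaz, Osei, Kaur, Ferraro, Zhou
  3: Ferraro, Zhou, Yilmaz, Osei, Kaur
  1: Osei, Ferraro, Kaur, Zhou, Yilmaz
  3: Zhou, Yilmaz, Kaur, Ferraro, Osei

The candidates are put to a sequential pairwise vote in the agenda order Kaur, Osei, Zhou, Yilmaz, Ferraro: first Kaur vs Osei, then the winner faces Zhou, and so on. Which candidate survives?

Yilmaz

Round 1: Kaur vs Osei — 3–10, Osei advances.
Round 2: Osei vs Zhou — 7–6, Osei advances.
Round 3: Osei vs Yilmaz — 1–12, Yilmaz advances.
Round 4: Yilmaz vs Ferraro — 9–4, Yilmaz advances.
Yilmaz survives the agenda.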